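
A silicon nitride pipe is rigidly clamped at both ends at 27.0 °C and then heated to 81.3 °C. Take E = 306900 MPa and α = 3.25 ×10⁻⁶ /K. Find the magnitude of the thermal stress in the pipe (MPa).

E = 306900 MPa = 306.9 GPa.
ΔT = 54.30 K. Constrained thermal stress σ = E·α·ΔT = 306.9×10³ MPa × 3.25×10⁻⁶ × 54.30 = 54.2 MPa (compressive).

54.2 MPa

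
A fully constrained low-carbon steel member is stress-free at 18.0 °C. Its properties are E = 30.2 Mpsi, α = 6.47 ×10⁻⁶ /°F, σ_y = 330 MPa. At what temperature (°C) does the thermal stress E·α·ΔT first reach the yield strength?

154 °C

E = 30.2 Mpsi = 208.2 GPa.
α = 6.47×10⁻⁶/°F × 9/5 = 11.6×10⁻⁶/K.
E·α·ΔT = 330.0 MPa ⇒ ΔT = 330.0 / (208.2×10³ × 11.6×10⁻⁶) = 136.1 K.
T = 18.0 + 136.1 = 154.1 °C.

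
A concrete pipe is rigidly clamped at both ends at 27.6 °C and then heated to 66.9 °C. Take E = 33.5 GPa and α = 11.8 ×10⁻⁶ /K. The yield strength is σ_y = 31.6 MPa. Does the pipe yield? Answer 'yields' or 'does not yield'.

does not yield

ΔT = 39.30 K. Constrained thermal stress σ = E·α·ΔT = 33.50×10³ MPa × 11.8×10⁻⁶ × 39.30 = 15.5 MPa (compressive).
Compare to σ_y = 31.6 MPa: σ < σ_y, so it does not yield.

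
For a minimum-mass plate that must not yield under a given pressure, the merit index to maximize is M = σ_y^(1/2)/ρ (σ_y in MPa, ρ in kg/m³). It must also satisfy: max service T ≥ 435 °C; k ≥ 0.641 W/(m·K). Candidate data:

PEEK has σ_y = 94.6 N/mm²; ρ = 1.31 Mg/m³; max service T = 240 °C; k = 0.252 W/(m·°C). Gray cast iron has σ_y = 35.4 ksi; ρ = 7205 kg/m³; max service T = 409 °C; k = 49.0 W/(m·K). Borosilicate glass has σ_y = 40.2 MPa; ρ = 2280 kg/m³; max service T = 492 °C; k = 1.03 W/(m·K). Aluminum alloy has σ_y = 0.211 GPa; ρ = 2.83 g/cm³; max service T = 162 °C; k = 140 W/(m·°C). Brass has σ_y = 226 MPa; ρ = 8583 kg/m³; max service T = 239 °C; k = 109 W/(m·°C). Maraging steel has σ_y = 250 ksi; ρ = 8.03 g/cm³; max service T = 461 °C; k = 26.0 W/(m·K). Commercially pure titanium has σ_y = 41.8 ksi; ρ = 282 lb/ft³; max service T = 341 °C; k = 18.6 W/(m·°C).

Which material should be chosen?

Screen on constraints: max service T ≥ 435 °C; k ≥ 0.641 W/(m·K). Survivors: borosilicate glass, maraging steel.
In SI units:
  borosilicate glass: σ_y = 40.20 MPa, ρ = 2280 kg/m³
  maraging steel: σ_y = 1724 MPa, ρ = 8030 kg/m³
  maraging steel: M = 5.17×10⁻³
  borosilicate glass: M = 2.78×10⁻³
The maximum is for maraging steel.

maraging steel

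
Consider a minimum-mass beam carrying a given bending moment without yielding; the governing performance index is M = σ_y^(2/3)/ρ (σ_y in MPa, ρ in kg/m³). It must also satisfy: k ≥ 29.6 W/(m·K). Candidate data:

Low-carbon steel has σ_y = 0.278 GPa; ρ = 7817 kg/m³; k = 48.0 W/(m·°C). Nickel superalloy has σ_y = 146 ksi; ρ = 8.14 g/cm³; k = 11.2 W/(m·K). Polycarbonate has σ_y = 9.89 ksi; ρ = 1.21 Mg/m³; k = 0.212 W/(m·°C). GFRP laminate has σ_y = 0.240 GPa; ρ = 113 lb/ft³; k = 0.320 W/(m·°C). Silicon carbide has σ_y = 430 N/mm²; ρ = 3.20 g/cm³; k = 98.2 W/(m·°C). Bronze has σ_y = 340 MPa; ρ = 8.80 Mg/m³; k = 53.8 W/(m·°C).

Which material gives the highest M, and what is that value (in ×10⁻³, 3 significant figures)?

Screen on constraints: k ≥ 29.6 W/(m·K). Survivors: low-carbon steel, silicon carbide, bronze.
Convert each candidate to consistent units, then evaluate M:
  low-carbon steel: σ_y = 278.0 MPa, ρ = 7817 kg/m³
  silicon carbide: σ_y = 430.0 MPa, ρ = 3200 kg/m³
  bronze: σ_y = 340.0 MPa, ρ = 8800 kg/m³
  silicon carbide: M = 17.8×10⁻³
  bronze: M = 5.54×10⁻³
  low-carbon steel: M = 5.45×10⁻³
Highest index: silicon carbide.

silicon carbide, M = 17.8×10⁻³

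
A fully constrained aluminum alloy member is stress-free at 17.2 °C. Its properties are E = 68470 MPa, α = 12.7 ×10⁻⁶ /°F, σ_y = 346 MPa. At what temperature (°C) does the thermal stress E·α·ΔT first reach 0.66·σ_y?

163 °C

E = 68470 MPa = 68.47 GPa.
α = 12.7×10⁻⁶/°F × 9/5 = 22.9×10⁻⁶/K.
E·α·ΔT = 228.4 MPa ⇒ ΔT = 228.4 / (68.47×10³ × 22.9×10⁻⁶) = 145.9 K.
T = 17.2 + 145.9 = 163.1 °C.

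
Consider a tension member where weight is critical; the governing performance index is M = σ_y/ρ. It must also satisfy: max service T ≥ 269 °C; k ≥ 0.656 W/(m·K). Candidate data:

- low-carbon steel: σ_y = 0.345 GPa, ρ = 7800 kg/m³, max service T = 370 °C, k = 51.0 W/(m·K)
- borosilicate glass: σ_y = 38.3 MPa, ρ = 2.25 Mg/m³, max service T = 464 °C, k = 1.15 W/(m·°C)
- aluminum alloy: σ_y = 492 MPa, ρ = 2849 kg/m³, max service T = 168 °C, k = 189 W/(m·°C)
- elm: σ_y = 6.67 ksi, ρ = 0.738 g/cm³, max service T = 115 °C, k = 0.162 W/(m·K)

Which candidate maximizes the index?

low-carbon steel

Screen on constraints: max service T ≥ 269 °C; k ≥ 0.656 W/(m·K). Survivors: low-carbon steel, borosilicate glass.
After converting to SI:
  low-carbon steel: σ_y = 345.0 MPa, ρ = 7800 kg/m³
  borosilicate glass: σ_y = 38.30 MPa, ρ = 2250 kg/m³
  low-carbon steel: M = 44.2 kN·m/kg
  borosilicate glass: M = 17.0 kN·m/kg
The maximum is for low-carbon steel.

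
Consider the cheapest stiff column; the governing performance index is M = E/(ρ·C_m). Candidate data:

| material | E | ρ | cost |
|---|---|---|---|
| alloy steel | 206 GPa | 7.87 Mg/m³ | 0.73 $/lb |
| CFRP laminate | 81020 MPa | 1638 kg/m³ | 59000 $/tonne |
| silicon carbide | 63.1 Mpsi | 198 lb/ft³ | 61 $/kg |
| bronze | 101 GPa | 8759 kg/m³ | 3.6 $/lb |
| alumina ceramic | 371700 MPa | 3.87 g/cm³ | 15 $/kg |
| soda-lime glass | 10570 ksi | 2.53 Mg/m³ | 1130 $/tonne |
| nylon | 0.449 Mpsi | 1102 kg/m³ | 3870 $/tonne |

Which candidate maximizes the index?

Normalizing units and computing the index:
  alloy steel: E = 206.0 GPa, ρ = 7870 kg/m³, cost = 1.609 $/kg
  CFRP laminate: E = 81.02 GPa, ρ = 1638 kg/m³, cost = 59.00 $/kg
  silicon carbide: E = 435.1 GPa, ρ = 3172 kg/m³, cost = 61.00 $/kg
  bronze: E = 101.0 GPa, ρ = 8759 kg/m³, cost = 7.937 $/kg
  alumina ceramic: E = 371.7 GPa, ρ = 3870 kg/m³, cost = 15.00 $/kg
  soda-lime glass: E = 72.88 GPa, ρ = 2530 kg/m³, cost = 1.130 $/kg
  nylon: E = 3.096 GPa, ρ = 1102 kg/m³, cost = 3.870 $/kg
  soda-lime glass: M = 25.5 MN·m per $
  alloy steel: M = 16.3 MN·m per $
  alumina ceramic: M = 6.40 MN·m per $
  silicon carbide: M = 2.25 MN·m per $
  bronze: M = 1.45 MN·m per $
  CFRP laminate: M = 0.838 MN·m per $
  nylon: M = 0.726 MN·m per $
Soda-lime glass ranks first.

soda-lime glass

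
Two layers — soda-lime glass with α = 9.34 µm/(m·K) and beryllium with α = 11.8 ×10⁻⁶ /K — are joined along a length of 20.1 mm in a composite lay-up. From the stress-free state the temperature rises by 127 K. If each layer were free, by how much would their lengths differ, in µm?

6.28 µm

Δα = |9.34 − 11.8|×10⁻⁶/K = 2.46×10⁻⁶/K.
ΔL_mismatch = Δα·L·ΔT = 2.46×10⁻⁶ × 20.1 mm × 127.0 K = 6.28 µm.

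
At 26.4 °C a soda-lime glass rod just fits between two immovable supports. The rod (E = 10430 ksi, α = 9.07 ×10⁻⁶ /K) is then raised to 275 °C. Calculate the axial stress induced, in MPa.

162 MPa

E = 10430 ksi = 71.91 GPa.
ΔT = 248.6 K. Constrained thermal stress σ = E·α·ΔT = 71.91×10³ MPa × 9.07×10⁻⁶ × 248.6 = 162 MPa (compressive).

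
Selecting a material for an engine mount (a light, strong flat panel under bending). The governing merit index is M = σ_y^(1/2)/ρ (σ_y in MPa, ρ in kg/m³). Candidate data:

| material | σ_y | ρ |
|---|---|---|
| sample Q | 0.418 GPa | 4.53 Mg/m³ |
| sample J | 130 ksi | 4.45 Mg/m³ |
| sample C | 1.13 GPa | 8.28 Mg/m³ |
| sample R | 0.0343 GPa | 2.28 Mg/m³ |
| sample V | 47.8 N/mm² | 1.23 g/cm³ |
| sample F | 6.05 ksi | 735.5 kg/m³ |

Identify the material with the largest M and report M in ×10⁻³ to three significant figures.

Convert each candidate to consistent units, then evaluate M:
  sample Q: σ_y = 418.0 MPa, ρ = 4530 kg/m³
  sample J: σ_y = 896.3 MPa, ρ = 4450 kg/m³
  sample C: σ_y = 1130 MPa, ρ = 8280 kg/m³
  sample R: σ_y = 34.30 MPa, ρ = 2280 kg/m³
  sample V: σ_y = 47.80 MPa, ρ = 1230 kg/m³
  sample F: σ_y = 41.71 MPa, ρ = 735.5 kg/m³
  sample F: M = 8.78×10⁻³
  sample J: M = 6.73×10⁻³
  sample V: M = 5.62×10⁻³
  sample Q: M = 4.51×10⁻³
  sample C: M = 4.06×10⁻³
  sample R: M = 2.57×10⁻³
Highest index: sample F.

sample F, M = 8.78×10⁻³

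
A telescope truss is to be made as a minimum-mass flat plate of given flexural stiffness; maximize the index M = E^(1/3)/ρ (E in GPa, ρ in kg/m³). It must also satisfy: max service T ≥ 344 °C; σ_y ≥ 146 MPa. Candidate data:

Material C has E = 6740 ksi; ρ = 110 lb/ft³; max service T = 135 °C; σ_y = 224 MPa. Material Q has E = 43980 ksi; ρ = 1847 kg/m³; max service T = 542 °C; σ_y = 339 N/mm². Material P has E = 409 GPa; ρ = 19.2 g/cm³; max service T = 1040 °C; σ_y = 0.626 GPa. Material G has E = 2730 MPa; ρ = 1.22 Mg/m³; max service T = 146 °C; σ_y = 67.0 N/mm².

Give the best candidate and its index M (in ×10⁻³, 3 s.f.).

Screen on constraints: max service T ≥ 344 °C; σ_y ≥ 146 MPa. Survivors: material Q, material P.
Convert each candidate to consistent units, then evaluate M:
  material Q: E = 303.2 GPa, ρ = 1847 kg/m³
  material P: E = 409.0 GPa, ρ = 19200 kg/m³
  material Q: M = 3.64×10⁻³
  material P: M = 0.387×10⁻³
The maximum is for material Q.

material Q, M = 3.64×10⁻³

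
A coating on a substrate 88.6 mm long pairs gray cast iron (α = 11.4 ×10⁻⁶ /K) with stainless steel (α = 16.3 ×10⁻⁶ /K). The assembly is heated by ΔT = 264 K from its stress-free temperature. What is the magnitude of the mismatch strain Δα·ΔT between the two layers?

Δα = |11.4 − 16.3|×10⁻⁶/K = 4.90×10⁻⁶/K.
Mismatch strain = Δα·ΔT = 4.90×10⁻⁶ × 264.0 = 1.29×10⁻³.

1.29×10⁻³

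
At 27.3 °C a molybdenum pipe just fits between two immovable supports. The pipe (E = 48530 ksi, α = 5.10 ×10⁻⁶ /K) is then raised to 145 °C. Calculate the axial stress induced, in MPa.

E = 48530 ksi = 334.6 GPa.
ΔT = 117.7 K. Constrained thermal stress σ = E·α·ΔT = 334.6×10³ MPa × 5.10×10⁻⁶ × 117.7 = 201 MPa (compressive).

201 MPa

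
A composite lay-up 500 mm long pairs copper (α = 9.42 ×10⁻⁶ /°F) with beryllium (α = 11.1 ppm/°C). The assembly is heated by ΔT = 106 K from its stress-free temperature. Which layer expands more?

copper: α = 9.42×10⁻⁶/°F × 9/5 = 17.0×10⁻⁶/K.
α(copper) = 17.0×10⁻⁶/K vs α(beryllium) = 11.1×10⁻⁶/K.
Higher α expands more for the same ΔT: copper.

copper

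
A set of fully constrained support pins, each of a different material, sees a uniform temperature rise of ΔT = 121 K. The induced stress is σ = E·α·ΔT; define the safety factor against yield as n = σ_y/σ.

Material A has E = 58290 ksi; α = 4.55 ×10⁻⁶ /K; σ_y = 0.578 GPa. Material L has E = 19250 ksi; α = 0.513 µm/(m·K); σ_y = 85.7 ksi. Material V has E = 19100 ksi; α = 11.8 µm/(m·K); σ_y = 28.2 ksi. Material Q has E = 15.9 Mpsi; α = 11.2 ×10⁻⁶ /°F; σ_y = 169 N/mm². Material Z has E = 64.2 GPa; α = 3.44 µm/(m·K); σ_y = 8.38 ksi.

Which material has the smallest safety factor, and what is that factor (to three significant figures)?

Converting E to GPa, α to ×10⁻⁶/K, σ_y to MPa, then σ and n for each:
  material A: E = 401.9, α = 4.55, σ_y = 578.0 → σ = 221 MPa, n = 2.61
  material L: E = 132.7, α = 0.513, σ_y = 590.9 → σ = 8.24 MPa, n = 71.7
  material V: E = 131.7, α = 11.8, σ_y = 194.4 → σ = 188 MPa, n = 1.03
  material Q: E = 109.6, α = 20.2, σ_y = 169.0 → σ = 267 MPa, n = 0.632
  material Z: E = 64.20, α = 3.44, σ_y = 57.78 → σ = 26.7 MPa, n = 2.16
The minimum is material Q at n = 0.632.

material Q, n = 0.632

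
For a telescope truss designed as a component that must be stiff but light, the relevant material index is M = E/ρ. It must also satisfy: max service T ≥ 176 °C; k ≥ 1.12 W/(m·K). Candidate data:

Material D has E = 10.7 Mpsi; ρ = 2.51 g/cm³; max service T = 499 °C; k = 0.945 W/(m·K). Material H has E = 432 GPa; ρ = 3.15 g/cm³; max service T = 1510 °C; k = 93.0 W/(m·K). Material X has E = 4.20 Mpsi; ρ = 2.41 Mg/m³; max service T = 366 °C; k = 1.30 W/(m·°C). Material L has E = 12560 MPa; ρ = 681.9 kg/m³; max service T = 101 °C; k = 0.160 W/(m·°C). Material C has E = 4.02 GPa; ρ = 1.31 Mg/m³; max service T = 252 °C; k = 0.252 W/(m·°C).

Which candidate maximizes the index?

Screen on constraints: max service T ≥ 176 °C; k ≥ 1.12 W/(m·K). Survivors: material H, material X.
In SI units:
  material H: E = 432.0 GPa, ρ = 3150 kg/m³
  material X: E = 28.96 GPa, ρ = 2410 kg/m³
  material H: M = 137 MN·m/kg
  material X: M = 12.0 MN·m/kg
Highest index: material H.

material H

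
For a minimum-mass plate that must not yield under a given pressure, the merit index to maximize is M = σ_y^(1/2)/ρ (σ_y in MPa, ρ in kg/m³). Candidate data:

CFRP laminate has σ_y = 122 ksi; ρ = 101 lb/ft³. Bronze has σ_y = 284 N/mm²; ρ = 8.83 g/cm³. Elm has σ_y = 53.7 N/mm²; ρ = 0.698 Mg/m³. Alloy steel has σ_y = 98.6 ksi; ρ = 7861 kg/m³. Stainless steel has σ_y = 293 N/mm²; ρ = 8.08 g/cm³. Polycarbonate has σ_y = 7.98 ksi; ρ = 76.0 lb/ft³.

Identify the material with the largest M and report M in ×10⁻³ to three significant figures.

CFRP laminate, M = 17.9×10⁻³

Normalizing units and computing the index:
  CFRP laminate: σ_y = 841.2 MPa, ρ = 1618 kg/m³
  bronze: σ_y = 284.0 MPa, ρ = 8830 kg/m³
  elm: σ_y = 53.70 MPa, ρ = 698.0 kg/m³
  alloy steel: σ_y = 679.8 MPa, ρ = 7861 kg/m³
  stainless steel: σ_y = 293.0 MPa, ρ = 8080 kg/m³
  polycarbonate: σ_y = 55.02 MPa, ρ = 1217 kg/m³
  CFRP laminate: M = 17.9×10⁻³
  elm: M = 10.5×10⁻³
  polycarbonate: M = 6.09×10⁻³
  alloy steel: M = 3.32×10⁻³
  stainless steel: M = 2.12×10⁻³
  bronze: M = 1.91×10⁻³
Highest index: CFRP laminate.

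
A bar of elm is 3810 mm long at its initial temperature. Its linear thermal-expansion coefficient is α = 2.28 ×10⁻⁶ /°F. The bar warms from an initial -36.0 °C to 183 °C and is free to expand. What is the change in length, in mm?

Convert α: 2.28×10⁻⁶/°F × (9/5) = 4.10×10⁻⁶/K.
ΔT = 183 − (-36.0) = 219.0 K.
ΔL = α·L₀·ΔT = 4.10×10⁻⁶ × 3810 mm × 219.0 K = 3.42 mm.

3.42 mm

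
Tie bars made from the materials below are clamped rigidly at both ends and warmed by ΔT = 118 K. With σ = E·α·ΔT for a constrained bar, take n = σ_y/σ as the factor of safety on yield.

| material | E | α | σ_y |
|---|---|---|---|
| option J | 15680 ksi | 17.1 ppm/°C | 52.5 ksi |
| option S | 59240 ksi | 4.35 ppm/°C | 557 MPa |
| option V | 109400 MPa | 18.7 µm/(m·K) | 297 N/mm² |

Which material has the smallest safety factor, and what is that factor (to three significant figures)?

option V, n = 1.23

Converting E to GPa, α to ×10⁻⁶/K, σ_y to MPa, then σ and n for each:
  option J: E = 108.1, α = 17.1, σ_y = 362.0 → σ = 218 MPa, n = 1.66
  option S: E = 408.4, α = 4.35, σ_y = 557.0 → σ = 210 MPa, n = 2.66
  option V: E = 109.4, α = 18.7, σ_y = 297.0 → σ = 241 MPa, n = 1.23
The minimum is option V at n = 1.23.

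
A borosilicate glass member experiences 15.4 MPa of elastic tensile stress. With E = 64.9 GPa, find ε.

2.37×10⁻⁴

ε = σ/E = 15.4 / 64900 = 2.37×10⁻⁴.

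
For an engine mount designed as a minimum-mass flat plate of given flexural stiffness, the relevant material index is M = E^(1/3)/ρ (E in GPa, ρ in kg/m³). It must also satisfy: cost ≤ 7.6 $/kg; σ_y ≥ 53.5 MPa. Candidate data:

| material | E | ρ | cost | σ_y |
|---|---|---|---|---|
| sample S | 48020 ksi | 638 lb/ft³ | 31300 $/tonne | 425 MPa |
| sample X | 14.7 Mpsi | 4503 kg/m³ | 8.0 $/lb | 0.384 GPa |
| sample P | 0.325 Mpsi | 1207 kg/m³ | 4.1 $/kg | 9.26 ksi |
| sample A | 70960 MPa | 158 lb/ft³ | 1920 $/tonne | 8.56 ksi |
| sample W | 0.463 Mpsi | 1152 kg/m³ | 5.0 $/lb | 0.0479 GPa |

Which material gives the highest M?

Screen on constraints: cost ≤ 7.6 $/kg; σ_y ≥ 53.5 MPa. Survivors: sample P, sample A.
Putting every candidate on a common basis:
  sample P: E = 2.241 GPa, ρ = 1207 kg/m³
  sample A: E = 70.96 GPa, ρ = 2531 kg/m³
  sample A: M = 1.64×10⁻³
  sample P: M = 1.08×10⁻³
Sample A has the largest M.

sample A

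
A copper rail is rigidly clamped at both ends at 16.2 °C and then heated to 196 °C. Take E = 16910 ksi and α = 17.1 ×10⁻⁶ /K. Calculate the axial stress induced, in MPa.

358 MPa

E = 16910 ksi = 116.6 GPa.
ΔT = 179.8 K. Constrained thermal stress σ = E·α·ΔT = 116.6×10³ MPa × 17.1×10⁻⁶ × 179.8 = 358 MPa (compressive).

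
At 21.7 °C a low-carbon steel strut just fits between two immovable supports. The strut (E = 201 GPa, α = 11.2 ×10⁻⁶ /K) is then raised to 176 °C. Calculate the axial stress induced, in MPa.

347 MPa

ΔT = 154.3 K. Constrained thermal stress σ = E·α·ΔT = 201.0×10³ MPa × 11.2×10⁻⁶ × 154.3 = 347 MPa (compressive).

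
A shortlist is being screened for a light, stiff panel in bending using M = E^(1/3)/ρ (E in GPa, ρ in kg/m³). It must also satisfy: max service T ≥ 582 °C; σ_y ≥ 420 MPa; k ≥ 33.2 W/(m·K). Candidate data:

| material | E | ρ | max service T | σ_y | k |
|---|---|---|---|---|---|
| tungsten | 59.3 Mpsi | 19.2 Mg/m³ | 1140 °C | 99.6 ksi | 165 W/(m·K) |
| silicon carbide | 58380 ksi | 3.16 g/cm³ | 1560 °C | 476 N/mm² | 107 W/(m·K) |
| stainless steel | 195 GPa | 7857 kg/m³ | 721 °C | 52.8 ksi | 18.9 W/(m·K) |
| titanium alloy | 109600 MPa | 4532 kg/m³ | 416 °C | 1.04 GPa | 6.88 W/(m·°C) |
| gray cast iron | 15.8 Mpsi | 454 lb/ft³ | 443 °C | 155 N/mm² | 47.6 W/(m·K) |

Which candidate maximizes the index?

silicon carbide

Screen on constraints: max service T ≥ 582 °C; σ_y ≥ 420 MPa; k ≥ 33.2 W/(m·K). Survivors: tungsten, silicon carbide.
Convert each candidate to consistent units, then evaluate M:
  tungsten: E = 408.9 GPa, ρ = 19200 kg/m³
  silicon carbide: E = 402.5 GPa, ρ = 3160 kg/m³
  silicon carbide: M = 2.34×10⁻³
  tungsten: M = 0.387×10⁻³
Silicon carbide ranks first.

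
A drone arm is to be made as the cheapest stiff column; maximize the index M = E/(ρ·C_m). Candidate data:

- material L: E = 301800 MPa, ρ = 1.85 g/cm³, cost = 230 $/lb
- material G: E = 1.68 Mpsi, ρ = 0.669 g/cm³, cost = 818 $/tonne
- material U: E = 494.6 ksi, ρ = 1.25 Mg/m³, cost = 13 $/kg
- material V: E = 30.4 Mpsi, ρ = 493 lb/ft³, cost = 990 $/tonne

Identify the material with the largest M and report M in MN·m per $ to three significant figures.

material V, M = 26.8 MN·m per $

In SI units:
  material L: E = 301.8 GPa, ρ = 1850 kg/m³, cost = 507.1 $/kg
  material G: E = 11.58 GPa, ρ = 669.0 kg/m³, cost = 0.8180 $/kg
  material U: E = 3.410 GPa, ρ = 1250 kg/m³, cost = 13.00 $/kg
  material V: E = 209.6 GPa, ρ = 7897 kg/m³, cost = 0.9900 $/kg
  material V: M = 26.8 MN·m per $
  material G: M = 21.2 MN·m per $
  material L: M = 0.322 MN·m per $
  material U: M = 0.210 MN·m per $
Material V ranks first.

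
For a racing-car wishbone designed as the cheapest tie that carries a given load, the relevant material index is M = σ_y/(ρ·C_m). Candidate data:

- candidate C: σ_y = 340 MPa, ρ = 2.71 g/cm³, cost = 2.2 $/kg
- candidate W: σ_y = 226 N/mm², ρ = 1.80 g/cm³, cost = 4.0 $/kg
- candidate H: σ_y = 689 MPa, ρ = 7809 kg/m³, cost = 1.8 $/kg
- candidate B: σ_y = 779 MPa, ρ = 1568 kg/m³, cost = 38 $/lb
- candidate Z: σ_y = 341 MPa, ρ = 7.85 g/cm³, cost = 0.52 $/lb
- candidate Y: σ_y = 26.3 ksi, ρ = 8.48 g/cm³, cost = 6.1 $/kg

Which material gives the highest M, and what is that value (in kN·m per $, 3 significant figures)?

candidate C, M = 57.0 kN·m per $

After converting to SI:
  candidate C: σ_y = 340.0 MPa, ρ = 2710 kg/m³, cost = 2.200 $/kg
  candidate W: σ_y = 226.0 MPa, ρ = 1800 kg/m³, cost = 4.000 $/kg
  candidate H: σ_y = 689.0 MPa, ρ = 7809 kg/m³, cost = 1.800 $/kg
  candidate B: σ_y = 779.0 MPa, ρ = 1568 kg/m³, cost = 83.77 $/kg
  candidate Z: σ_y = 341.0 MPa, ρ = 7850 kg/m³, cost = 1.146 $/kg
  candidate Y: σ_y = 181.3 MPa, ρ = 8480 kg/m³, cost = 6.100 $/kg
  candidate C: M = 57.0 kN·m per $
  candidate H: M = 49.0 kN·m per $
  candidate Z: M = 37.9 kN·m per $
  candidate W: M = 31.4 kN·m per $
  candidate B: M = 5.93 kN·m per $
  candidate Y: M = 3.51 kN·m per $
Highest index: candidate C.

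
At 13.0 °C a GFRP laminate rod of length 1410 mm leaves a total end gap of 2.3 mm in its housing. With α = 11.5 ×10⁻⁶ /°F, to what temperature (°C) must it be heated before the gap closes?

91.8 °C

α = 11.5×10⁻⁶/°F × 9/5 = 20.7×10⁻⁶/K.
α·L₀·ΔT = 2.3 mm ⇒ ΔT = 2.3 / (20.7×10⁻⁶ × 1410.0) = 78.80 K.
T = 13.0 + 78.80 = 91.80 °C.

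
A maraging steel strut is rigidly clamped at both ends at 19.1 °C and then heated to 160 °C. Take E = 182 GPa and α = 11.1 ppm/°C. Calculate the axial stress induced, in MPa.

285 MPa

ΔT = 140.9 K. Constrained thermal stress σ = E·α·ΔT = 182.0×10³ MPa × 11.1×10⁻⁶ × 140.9 = 285 MPa (compressive).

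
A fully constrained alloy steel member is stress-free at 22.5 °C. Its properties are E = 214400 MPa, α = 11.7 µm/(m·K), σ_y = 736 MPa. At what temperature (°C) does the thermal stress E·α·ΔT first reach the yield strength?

E = 214400 MPa = 214.4 GPa.
E·α·ΔT = 736.0 MPa ⇒ ΔT = 736.0 / (214.4×10³ × 11.7×10⁻⁶) = 293.4 K.
T = 22.5 + 293.4 = 315.9 °C.

316 °C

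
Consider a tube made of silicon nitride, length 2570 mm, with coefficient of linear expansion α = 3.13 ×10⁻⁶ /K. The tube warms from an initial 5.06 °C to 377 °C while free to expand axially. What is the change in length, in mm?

ΔT = 377 − 5.06 = 371.9 K.
ΔL = α·L₀·ΔT = 3.13×10⁻⁶ × 2570 mm × 371.9 K = 2.99 mm.

2.99 mm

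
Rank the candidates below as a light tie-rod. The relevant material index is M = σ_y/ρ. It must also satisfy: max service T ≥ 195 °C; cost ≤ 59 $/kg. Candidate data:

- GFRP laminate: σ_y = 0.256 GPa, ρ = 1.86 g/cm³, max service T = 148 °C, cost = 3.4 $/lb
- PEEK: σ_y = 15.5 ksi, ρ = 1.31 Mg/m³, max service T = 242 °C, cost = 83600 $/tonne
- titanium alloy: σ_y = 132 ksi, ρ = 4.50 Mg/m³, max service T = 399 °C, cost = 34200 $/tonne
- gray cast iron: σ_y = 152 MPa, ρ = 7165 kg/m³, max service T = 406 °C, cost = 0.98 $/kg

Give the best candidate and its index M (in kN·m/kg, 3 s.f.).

Screen on constraints: max service T ≥ 195 °C; cost ≤ 59 $/kg. Survivors: titanium alloy, gray cast iron.
Convert each candidate to consistent units, then evaluate M:
  titanium alloy: σ_y = 910.1 MPa, ρ = 4500 kg/m³
  gray cast iron: σ_y = 152.0 MPa, ρ = 7165 kg/m³
  titanium alloy: M = 202 kN·m/kg
  gray cast iron: M = 21.2 kN·m/kg
The maximum is for titanium alloy.

titanium alloy, M = 202 kN·m/kg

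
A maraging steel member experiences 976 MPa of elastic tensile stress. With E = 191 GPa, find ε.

5.11×10⁻³

ε = σ/E = 976 / 191000 = 5.11×10⁻³.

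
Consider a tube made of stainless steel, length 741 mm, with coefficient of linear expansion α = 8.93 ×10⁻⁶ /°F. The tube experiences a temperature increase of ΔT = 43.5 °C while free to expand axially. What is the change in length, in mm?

Convert α: 8.93×10⁻⁶/°F × (9/5) = 16.1×10⁻⁶/K.
ΔL = α·L₀·ΔT = 16.1×10⁻⁶ × 741 mm × 43.50 K = 0.518 mm.

0.518 mm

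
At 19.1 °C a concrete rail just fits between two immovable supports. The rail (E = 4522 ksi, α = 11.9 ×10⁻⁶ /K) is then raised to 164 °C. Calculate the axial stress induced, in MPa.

53.8 MPa

E = 4522 ksi = 31.18 GPa.
ΔT = 144.9 K. Constrained thermal stress σ = E·α·ΔT = 31.18×10³ MPa × 11.9×10⁻⁶ × 144.9 = 53.8 MPa (compressive).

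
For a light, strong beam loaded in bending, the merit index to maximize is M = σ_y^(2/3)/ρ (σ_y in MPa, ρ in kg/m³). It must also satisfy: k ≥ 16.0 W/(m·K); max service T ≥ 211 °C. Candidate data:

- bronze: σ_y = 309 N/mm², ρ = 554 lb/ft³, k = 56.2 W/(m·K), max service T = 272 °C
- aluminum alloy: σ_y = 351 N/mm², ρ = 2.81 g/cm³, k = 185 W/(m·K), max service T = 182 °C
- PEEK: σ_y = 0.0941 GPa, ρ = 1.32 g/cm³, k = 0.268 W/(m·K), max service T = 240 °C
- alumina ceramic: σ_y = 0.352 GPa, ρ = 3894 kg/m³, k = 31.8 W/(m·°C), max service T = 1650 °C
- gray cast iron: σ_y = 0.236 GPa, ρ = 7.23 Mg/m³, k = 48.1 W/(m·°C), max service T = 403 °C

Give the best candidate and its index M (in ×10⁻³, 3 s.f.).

Screen on constraints: k ≥ 16.0 W/(m·K); max service T ≥ 211 °C. Survivors: bronze, alumina ceramic, gray cast iron.
Normalizing units and computing the index:
  bronze: σ_y = 309.0 MPa, ρ = 8874 kg/m³
  alumina ceramic: σ_y = 352.0 MPa, ρ = 3894 kg/m³
  gray cast iron: σ_y = 236.0 MPa, ρ = 7230 kg/m³
  alumina ceramic: M = 12.8×10⁻³
  gray cast iron: M = 5.28×10⁻³
  bronze: M = 5.15×10⁻³
Highest index: alumina ceramic.

alumina ceramic, M = 12.8×10⁻³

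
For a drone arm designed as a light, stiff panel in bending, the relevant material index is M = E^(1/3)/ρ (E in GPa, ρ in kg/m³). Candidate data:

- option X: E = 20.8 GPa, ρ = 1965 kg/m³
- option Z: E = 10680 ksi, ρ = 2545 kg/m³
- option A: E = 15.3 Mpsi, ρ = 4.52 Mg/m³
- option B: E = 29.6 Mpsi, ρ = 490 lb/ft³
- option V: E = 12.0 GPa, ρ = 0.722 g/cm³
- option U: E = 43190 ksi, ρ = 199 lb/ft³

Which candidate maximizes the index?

Normalizing units and computing the index:
  option X: E = 20.80 GPa, ρ = 1965 kg/m³
  option Z: E = 73.64 GPa, ρ = 2545 kg/m³
  option A: E = 105.5 GPa, ρ = 4520 kg/m³
  option B: E = 204.1 GPa, ρ = 7849 kg/m³
  option V: E = 12.00 GPa, ρ = 722.0 kg/m³
  option U: E = 297.8 GPa, ρ = 3188 kg/m³
  option V: M = 3.17×10⁻³
  option U: M = 2.09×10⁻³
  option Z: M = 1.65×10⁻³
  option X: M = 1.40×10⁻³
  option A: M = 1.05×10⁻³
  option B: M = 0.750×10⁻³
Highest index: option V.

option V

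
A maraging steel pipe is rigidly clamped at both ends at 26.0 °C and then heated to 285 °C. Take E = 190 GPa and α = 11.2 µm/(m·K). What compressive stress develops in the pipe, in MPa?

551 MPa

ΔT = 259.0 K. Constrained thermal stress σ = E·α·ΔT = 190.0×10³ MPa × 11.2×10⁻⁶ × 259.0 = 551 MPa (compressive).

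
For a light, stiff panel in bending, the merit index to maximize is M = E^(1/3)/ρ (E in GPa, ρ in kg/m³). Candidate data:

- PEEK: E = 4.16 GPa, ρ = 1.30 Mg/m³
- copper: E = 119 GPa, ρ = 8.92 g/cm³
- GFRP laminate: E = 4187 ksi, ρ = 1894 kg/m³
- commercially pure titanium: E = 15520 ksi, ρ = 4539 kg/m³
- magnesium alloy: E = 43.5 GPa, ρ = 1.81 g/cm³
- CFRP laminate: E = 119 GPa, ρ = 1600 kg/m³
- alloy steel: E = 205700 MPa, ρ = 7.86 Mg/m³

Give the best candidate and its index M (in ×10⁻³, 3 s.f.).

CFRP laminate, M = 3.07×10⁻³

In SI units:
  PEEK: E = 4.160 GPa, ρ = 1300 kg/m³
  copper: E = 119.0 GPa, ρ = 8920 kg/m³
  GFRP laminate: E = 28.87 GPa, ρ = 1894 kg/m³
  commercially pure titanium: E = 107.0 GPa, ρ = 4539 kg/m³
  magnesium alloy: E = 43.50 GPa, ρ = 1810 kg/m³
  CFRP laminate: E = 119.0 GPa, ρ = 1600 kg/m³
  alloy steel: E = 205.7 GPa, ρ = 7860 kg/m³
  CFRP laminate: M = 3.07×10⁻³
  magnesium alloy: M = 1.94×10⁻³
  GFRP laminate: M = 1.62×10⁻³
  PEEK: M = 1.24×10⁻³
  commercially pure titanium: M = 1.05×10⁻³
  alloy steel: M = 0.751×10⁻³
  copper: M = 0.551×10⁻³
CFRP laminate has the largest M.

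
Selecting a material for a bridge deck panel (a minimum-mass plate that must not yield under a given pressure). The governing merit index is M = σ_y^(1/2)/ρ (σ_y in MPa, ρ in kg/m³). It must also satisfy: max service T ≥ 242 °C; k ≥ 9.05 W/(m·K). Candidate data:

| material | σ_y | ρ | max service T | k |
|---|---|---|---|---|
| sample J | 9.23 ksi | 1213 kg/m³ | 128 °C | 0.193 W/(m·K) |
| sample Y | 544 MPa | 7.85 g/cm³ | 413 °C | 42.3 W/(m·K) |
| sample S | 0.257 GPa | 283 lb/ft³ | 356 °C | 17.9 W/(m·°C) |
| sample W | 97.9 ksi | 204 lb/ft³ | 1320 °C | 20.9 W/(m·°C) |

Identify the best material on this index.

sample W

Screen on constraints: max service T ≥ 242 °C; k ≥ 9.05 W/(m·K). Survivors: sample Y, sample S, sample W.
Convert each candidate to consistent units, then evaluate M:
  sample Y: σ_y = 544.0 MPa, ρ = 7850 kg/m³
  sample S: σ_y = 257.0 MPa, ρ = 4533 kg/m³
  sample W: σ_y = 675.0 MPa, ρ = 3268 kg/m³
  sample W: M = 7.95×10⁻³
  sample S: M = 3.54×10⁻³
  sample Y: M = 2.97×10⁻³
Sample W ranks first.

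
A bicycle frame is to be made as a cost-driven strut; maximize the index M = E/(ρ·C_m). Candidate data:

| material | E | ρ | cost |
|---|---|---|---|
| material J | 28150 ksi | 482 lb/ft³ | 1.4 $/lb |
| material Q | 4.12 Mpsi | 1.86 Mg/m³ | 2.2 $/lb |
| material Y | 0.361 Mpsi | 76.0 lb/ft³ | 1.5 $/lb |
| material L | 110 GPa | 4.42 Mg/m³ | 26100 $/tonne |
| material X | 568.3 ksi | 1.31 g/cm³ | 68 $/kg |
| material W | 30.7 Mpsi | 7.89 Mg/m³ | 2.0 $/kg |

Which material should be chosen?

material W

Putting every candidate on a common basis:
  material J: E = 194.1 GPa, ρ = 7721 kg/m³, cost = 3.086 $/kg
  material Q: E = 28.41 GPa, ρ = 1860 kg/m³, cost = 4.850 $/kg
  material Y: E = 2.489 GPa, ρ = 1217 kg/m³, cost = 3.307 $/kg
  material L: E = 110.0 GPa, ρ = 4420 kg/m³, cost = 26.10 $/kg
  material X: E = 3.918 GPa, ρ = 1310 kg/m³, cost = 68.00 $/kg
  material W: E = 211.7 GPa, ρ = 7890 kg/m³, cost = 2.000 $/kg
  material W: M = 13.4 MN·m per $
  material J: M = 8.14 MN·m per $
  material Q: M = 3.15 MN·m per $
  material L: M = 0.954 MN·m per $
  material Y: M = 0.618 MN·m per $
  material X: M = 0.0440 MN·m per $
The maximum is for material W.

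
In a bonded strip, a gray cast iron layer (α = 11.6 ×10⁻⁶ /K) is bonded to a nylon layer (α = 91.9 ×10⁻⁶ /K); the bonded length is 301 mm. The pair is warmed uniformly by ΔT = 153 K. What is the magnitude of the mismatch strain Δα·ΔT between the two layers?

0.0123

Δα = |11.6 − 91.9|×10⁻⁶/K = 80.3×10⁻⁶/K.
Mismatch strain = Δα·ΔT = 80.3×10⁻⁶ × 153.0 = 0.0123.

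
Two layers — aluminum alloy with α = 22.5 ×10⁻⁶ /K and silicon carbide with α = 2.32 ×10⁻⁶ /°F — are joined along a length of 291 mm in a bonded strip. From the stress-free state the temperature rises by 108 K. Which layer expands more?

aluminum alloy

silicon carbide: α = 2.32×10⁻⁶/°F × 9/5 = 4.18×10⁻⁶/K.
α(aluminum alloy) = 22.5×10⁻⁶/K vs α(silicon carbide) = 4.18×10⁻⁶/K.
Higher α expands more for the same ΔT: aluminum alloy.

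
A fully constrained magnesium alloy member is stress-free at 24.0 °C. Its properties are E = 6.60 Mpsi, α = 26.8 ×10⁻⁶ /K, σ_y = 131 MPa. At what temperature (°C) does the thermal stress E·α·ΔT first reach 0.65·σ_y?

E = 6.60 Mpsi = 45.51 GPa.
E·α·ΔT = 85.15 MPa ⇒ ΔT = 85.15 / (45.51×10³ × 26.8×10⁻⁶) = 69.82 K.
T = 24.0 + 69.82 = 93.82 °C.

93.8 °C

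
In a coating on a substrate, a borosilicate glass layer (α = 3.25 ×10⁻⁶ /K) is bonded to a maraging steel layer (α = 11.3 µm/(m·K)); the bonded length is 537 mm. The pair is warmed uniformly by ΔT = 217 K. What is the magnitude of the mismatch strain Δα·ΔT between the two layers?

1.75×10⁻³

Δα = |3.25 − 11.3|×10⁻⁶/K = 8.05×10⁻⁶/K.
Mismatch strain = Δα·ΔT = 8.05×10⁻⁶ × 217.0 = 1.75×10⁻³.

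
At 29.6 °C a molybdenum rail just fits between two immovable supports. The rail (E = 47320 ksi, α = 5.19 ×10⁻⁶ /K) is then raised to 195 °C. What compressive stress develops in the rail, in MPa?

280 MPa

E = 47320 ksi = 326.3 GPa.
ΔT = 165.4 K. Constrained thermal stress σ = E·α·ΔT = 326.3×10³ MPa × 5.19×10⁻⁶ × 165.4 = 280 MPa (compressive).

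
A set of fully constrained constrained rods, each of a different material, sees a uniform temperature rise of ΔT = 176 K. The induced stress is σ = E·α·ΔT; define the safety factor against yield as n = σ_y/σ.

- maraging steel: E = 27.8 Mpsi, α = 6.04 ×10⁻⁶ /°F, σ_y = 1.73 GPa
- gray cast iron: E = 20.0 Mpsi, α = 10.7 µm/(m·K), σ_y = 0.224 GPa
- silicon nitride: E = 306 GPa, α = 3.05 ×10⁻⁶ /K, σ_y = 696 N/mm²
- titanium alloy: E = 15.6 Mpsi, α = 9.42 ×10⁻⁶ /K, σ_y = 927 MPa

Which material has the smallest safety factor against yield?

gray cast iron

Per material, after unit conversion:
  maraging steel: E = 191.7, α = 10.9, σ_y = 1730 → σ = 367 MPa, n = 4.72
  gray cast iron: E = 137.9, α = 10.7, σ_y = 224.0 → σ = 260 MPa, n = 0.863
  silicon nitride: E = 306.0, α = 3.05, σ_y = 696.0 → σ = 164 MPa, n = 4.24
  titanium alloy: E = 107.6, α = 9.42, σ_y = 927.0 → σ = 178 MPa, n = 5.20
Smallest n: gray cast iron with n = 0.863.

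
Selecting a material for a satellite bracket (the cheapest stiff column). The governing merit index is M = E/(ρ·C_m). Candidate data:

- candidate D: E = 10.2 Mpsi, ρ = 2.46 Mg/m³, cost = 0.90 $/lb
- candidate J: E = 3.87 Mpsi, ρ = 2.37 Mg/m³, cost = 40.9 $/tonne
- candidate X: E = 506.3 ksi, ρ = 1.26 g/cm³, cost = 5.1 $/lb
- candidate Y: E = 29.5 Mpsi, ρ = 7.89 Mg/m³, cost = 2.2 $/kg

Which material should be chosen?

candidate J

Convert each candidate to consistent units, then evaluate M:
  candidate D: E = 70.33 GPa, ρ = 2460 kg/m³, cost = 1.984 $/kg
  candidate J: E = 26.68 GPa, ρ = 2370 kg/m³, cost = 0.04090 $/kg
  candidate X: E = 3.491 GPa, ρ = 1260 kg/m³, cost = 11.24 $/kg
  candidate Y: E = 203.4 GPa, ρ = 7890 kg/m³, cost = 2.200 $/kg
  candidate J: M = 275 MN·m per $
  candidate D: M = 14.4 MN·m per $
  candidate Y: M = 11.7 MN·m per $
  candidate X: M = 0.246 MN·m per $
Candidate J ranks first.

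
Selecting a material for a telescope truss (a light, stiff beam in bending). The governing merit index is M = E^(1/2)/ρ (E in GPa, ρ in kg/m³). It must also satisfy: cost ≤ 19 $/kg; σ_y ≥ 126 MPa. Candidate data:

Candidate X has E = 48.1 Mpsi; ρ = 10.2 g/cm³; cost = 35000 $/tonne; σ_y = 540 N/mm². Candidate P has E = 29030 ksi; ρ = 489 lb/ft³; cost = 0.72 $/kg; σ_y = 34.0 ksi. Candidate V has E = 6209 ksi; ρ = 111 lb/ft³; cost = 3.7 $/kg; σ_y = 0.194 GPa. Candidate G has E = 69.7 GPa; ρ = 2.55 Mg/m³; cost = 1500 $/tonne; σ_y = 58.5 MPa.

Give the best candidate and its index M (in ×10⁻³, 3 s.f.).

Screen on constraints: cost ≤ 19 $/kg; σ_y ≥ 126 MPa. Survivors: candidate P, candidate V.
Putting every candidate on a common basis:
  candidate P: E = 200.2 GPa, ρ = 7833 kg/m³
  candidate V: E = 42.81 GPa, ρ = 1778 kg/m³
  candidate V: M = 3.68×10⁻³
  candidate P: M = 1.81×10⁻³
The maximum is for candidate V.

candidate V, M = 3.68×10⁻³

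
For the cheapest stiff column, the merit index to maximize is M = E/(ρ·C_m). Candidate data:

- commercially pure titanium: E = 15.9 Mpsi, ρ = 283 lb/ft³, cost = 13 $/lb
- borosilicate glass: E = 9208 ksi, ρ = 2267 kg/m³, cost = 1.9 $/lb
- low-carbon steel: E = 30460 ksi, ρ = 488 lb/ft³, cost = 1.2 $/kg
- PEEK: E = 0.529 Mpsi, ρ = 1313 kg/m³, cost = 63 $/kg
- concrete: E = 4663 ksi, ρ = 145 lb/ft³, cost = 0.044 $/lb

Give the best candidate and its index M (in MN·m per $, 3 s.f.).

concrete, M = 143 MN·m per $

Putting every candidate on a common basis:
  commercially pure titanium: E = 109.6 GPa, ρ = 4533 kg/m³, cost = 28.66 $/kg
  borosilicate glass: E = 63.49 GPa, ρ = 2267 kg/m³, cost = 4.189 $/kg
  low-carbon steel: E = 210.0 GPa, ρ = 7817 kg/m³, cost = 1.200 $/kg
  PEEK: E = 3.647 GPa, ρ = 1313 kg/m³, cost = 63.00 $/kg
  concrete: E = 32.15 GPa, ρ = 2323 kg/m³, cost = 0.09700 $/kg
  concrete: M = 143 MN·m per $
  low-carbon steel: M = 22.4 MN·m per $
  borosilicate glass: M = 6.69 MN·m per $
  commercially pure titanium: M = 0.844 MN·m per $
  PEEK: M = 0.0441 MN·m per $
Concrete ranks first.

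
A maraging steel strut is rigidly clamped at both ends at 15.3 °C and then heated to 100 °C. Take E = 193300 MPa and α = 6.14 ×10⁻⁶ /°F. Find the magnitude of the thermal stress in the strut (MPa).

181 MPa

E = 193300 MPa = 193.3 GPa.
α = 6.14×10⁻⁶/°F × 9/5 = 11.1×10⁻⁶/K.
ΔT = 84.70 K. Constrained thermal stress σ = E·α·ΔT = 193.3×10³ MPa × 11.1×10⁻⁶ × 84.70 = 181 MPa (compressive).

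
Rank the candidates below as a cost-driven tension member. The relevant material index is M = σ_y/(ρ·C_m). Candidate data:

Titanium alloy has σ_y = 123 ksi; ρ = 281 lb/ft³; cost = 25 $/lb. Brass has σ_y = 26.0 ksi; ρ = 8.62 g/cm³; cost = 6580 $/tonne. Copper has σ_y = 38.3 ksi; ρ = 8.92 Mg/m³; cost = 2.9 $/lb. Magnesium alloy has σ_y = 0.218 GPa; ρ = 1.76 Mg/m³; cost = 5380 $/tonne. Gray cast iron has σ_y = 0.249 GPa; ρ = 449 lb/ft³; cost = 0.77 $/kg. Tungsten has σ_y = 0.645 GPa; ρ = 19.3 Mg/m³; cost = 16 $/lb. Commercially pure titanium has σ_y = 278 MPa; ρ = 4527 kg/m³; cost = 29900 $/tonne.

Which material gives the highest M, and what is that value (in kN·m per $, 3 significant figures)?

gray cast iron, M = 45.0 kN·m per $

After converting to SI:
  titanium alloy: σ_y = 848.1 MPa, ρ = 4501 kg/m³, cost = 55.11 $/kg
  brass: σ_y = 179.3 MPa, ρ = 8620 kg/m³, cost = 6.580 $/kg
  copper: σ_y = 264.1 MPa, ρ = 8920 kg/m³, cost = 6.393 $/kg
  magnesium alloy: σ_y = 218.0 MPa, ρ = 1760 kg/m³, cost = 5.380 $/kg
  gray cast iron: σ_y = 249.0 MPa, ρ = 7192 kg/m³, cost = 0.7700 $/kg
  tungsten: σ_y = 645.0 MPa, ρ = 19300 kg/m³, cost = 35.27 $/kg
  commercially pure titanium: σ_y = 278.0 MPa, ρ = 4527 kg/m³, cost = 29.90 $/kg
  gray cast iron: M = 45.0 kN·m per $
  magnesium alloy: M = 23.0 kN·m per $
  copper: M = 4.63 kN·m per $
  titanium alloy: M = 3.42 kN·m per $
  brass: M = 3.16 kN·m per $
  commercially pure titanium: M = 2.05 kN·m per $
  tungsten: M = 0.947 kN·m per $
The maximum is for gray cast iron.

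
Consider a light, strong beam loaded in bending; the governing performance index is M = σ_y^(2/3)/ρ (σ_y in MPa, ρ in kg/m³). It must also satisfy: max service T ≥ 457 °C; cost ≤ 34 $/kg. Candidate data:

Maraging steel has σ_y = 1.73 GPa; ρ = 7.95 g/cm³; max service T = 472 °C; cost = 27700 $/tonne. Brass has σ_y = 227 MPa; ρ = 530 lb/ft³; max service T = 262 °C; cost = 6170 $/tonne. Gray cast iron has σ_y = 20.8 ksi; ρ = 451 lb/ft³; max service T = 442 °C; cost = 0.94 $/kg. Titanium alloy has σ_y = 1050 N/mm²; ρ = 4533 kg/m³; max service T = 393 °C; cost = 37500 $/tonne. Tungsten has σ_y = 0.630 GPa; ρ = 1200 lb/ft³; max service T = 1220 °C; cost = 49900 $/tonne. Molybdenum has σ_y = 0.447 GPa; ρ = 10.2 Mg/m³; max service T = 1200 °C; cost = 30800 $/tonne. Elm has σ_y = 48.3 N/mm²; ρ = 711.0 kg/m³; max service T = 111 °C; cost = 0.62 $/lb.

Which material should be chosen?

maraging steel

Screen on constraints: max service T ≥ 457 °C; cost ≤ 34 $/kg. Survivors: maraging steel, molybdenum.
In SI units:
  maraging steel: σ_y = 1730 MPa, ρ = 7950 kg/m³
  molybdenum: σ_y = 447.0 MPa, ρ = 10200 kg/m³
  maraging steel: M = 18.1×10⁻³
  molybdenum: M = 5.73×10⁻³
Highest index: maraging steel.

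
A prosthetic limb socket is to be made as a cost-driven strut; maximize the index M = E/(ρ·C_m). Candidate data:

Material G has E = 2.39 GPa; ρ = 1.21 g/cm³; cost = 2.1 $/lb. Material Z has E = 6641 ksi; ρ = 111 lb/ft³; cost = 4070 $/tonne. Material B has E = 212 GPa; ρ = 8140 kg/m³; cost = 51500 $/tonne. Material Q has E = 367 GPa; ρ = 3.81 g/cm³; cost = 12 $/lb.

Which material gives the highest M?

After converting to SI:
  material G: E = 2.390 GPa, ρ = 1210 kg/m³, cost = 4.630 $/kg
  material Z: E = 45.79 GPa, ρ = 1778 kg/m³, cost = 4.070 $/kg
  material B: E = 212.0 GPa, ρ = 8140 kg/m³, cost = 51.50 $/kg
  material Q: E = 367.0 GPa, ρ = 3810 kg/m³, cost = 26.46 $/kg
  material Z: M = 6.33 MN·m per $
  material Q: M = 3.64 MN·m per $
  material B: M = 0.506 MN·m per $
  material G: M = 0.427 MN·m per $
The maximum is for material Z.

material Z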